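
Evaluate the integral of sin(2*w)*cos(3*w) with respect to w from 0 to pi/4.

-2/5 + 3*sqrt(2)/10

Use the identity sin(2*w)cos(3*w) = [sin(5*w) + sin(-w)]/2.
An antiderivative is F(w) = cos(w)/2 - cos(5*w)/10.
Then F(pi/4) - F(0) = (3*sqrt(2)/10) - (2/5) = -2/5 + 3*sqrt(2)/10.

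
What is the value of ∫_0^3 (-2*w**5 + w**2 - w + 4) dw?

-453/2

By the power rule, an antiderivative is F(w) = -w**6/3 + w**3/3 - w**2/2 + 4*w.
Then F(3) - F(0) = (-453/2) - (0) = -453/2.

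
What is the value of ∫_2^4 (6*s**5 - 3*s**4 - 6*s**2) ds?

By the power rule, an antiderivative is F(s) = s**6 - 3*s**5/5 - 2*s**3.
Then F(4) - F(2) = (16768/5) - (144/5) = 16624/5.

16624/5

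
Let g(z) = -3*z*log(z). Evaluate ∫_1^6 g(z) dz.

Integrate by parts once (u = ln z, dv = -3*z dz).
An antiderivative is F(z) = -3*z**2*(2*log(z) - 1)/4.
Then F(6) - F(1) = (-54*log(3) - 54*log(2) + 27) - (3/4) = -54*log(3) - 54*log(2) + 105/4.

-54*log(3) - 54*log(2) + 105/4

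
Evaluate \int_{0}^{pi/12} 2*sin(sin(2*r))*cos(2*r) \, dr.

1 - cos(1/2)

Let u = sin(2*r), so du = 2*cos(2*r) dr. When r = 0, u = 0; when r = pi/12, u = 1/2.
The integral becomes ∫ sin(u) du from 0 to 1/2, with antiderivative -cos(u).
Back in r: F(r) = -cos(sin(2*r)).
Then F(pi/12) - F(0) = (-cos(1/2)) - (-1) = 1 - cos(1/2).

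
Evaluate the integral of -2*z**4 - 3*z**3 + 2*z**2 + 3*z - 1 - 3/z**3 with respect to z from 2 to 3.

-13703/120

By the power rule, an antiderivative is F(z) = -2*z**5/5 - 3*z**4/4 + 2*z**3/3 + 3*z**2/2 - z + 3/(2*z**2).
Then F(3) - F(2) = (-7757/60) - (-1811/120) = -13703/120.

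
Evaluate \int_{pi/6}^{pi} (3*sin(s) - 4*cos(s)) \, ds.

3*sqrt(3)/2 + 5

An antiderivative is F(s) = -4*sin(s) - 3*cos(s).
Then F(pi) - F(pi/6) = (3) - (-3*sqrt(3)/2 - 2) = 3*sqrt(3)/2 + 5.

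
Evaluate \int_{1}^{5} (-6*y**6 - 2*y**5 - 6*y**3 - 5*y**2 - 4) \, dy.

By the power rule, an antiderivative is F(y) = -6*y**7/7 - y**6/3 - 3*y**4/2 - 5*y**3/3 - 4*y.
Then F(5) - F(1) = (-3080215/42) - (-117/14) = -1539932/21.

-1539932/21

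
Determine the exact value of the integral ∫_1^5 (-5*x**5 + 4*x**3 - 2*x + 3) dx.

-12408

By the power rule, an antiderivative is F(x) = -5*x**6/6 + x**4 - x**2 + 3*x.
Then F(5) - F(1) = (-74435/6) - (13/6) = -12408.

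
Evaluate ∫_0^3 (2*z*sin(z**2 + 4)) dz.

-cos(13) + cos(4)

Let u = z**2 + 4, so du = 2*z dz. When z = 0, u = 4; when z = 3, u = 13.
The integral becomes ∫ sin(u) du from 4 to 13, with antiderivative -cos(u).
Back in z: F(z) = -cos(z**2 + 4).
Then F(3) - F(0) = (-cos(13)) - (-cos(4)) = -cos(13) + cos(4).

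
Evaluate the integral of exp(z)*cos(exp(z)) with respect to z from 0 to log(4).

Let u = exp(z), so du = exp(z) dz. When z = 0, u = 1; when z = log(4), u = 4.
The integral becomes ∫ cos(u) du from 1 to 4, with antiderivative sin(u).
Back in z: F(z) = sin(exp(z)).
Then F(log(4)) - F(0) = (sin(4)) - (sin(1)) = -sin(1) + sin(4).

-sin(1) + sin(4)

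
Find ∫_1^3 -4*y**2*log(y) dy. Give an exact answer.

104/9 - 36*log(3)

Integrate by parts once (u = ln y, dv = -4*y**2 dy).
An antiderivative is F(y) = -4*y**3*(3*log(y) - 1)/9.
Then F(3) - F(1) = (12 - 36*log(3)) - (4/9) = 104/9 - 36*log(3).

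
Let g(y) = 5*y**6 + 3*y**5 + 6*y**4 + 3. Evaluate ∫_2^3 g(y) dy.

144159/70

By the power rule, an antiderivative is F(y) = 5*y**7/7 + y**6/2 + 6*y**5/5 + 3*y.
Then F(3) - F(2) = (155907/70) - (5874/35) = 144159/70.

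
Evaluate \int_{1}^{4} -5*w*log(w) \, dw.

75/4 - 80*log(2)

Integrate by parts once (u = ln w, dv = -5*w dw).
An antiderivative is F(w) = -5*w**2*(2*log(w) - 1)/4.
Then F(4) - F(1) = (20 - 80*log(2)) - (5/4) = 75/4 - 80*log(2).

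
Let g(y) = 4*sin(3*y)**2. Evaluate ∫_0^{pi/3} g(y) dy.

2*pi/3

Use the identity sin^2(3*y) = (1 - cos(6*y))/2.
An antiderivative is F(y) = 2*y - sin(6*y)/3.
Then F(pi/3) - F(0) = (2*pi/3) - (0) = 2*pi/3.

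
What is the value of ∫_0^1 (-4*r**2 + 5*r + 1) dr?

By the power rule, an antiderivative is F(r) = -4*r**3/3 + 5*r**2/2 + r.
Then F(1) - F(0) = (13/6) - (0) = 13/6.

13/6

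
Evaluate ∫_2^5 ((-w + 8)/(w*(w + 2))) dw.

Factor the denominator: w**2 + 2*w = (w + 2)w.
Partial fractions: (-w + 8)/(w*(w + 2)) = -5/(w + 2) + 4/w.
An antiderivative is F(w) = 4*log(w) - 5*log(w + 2).
Then F(5) - F(2) = (-5*log(7) + 4*log(5)) - (-log(64)) = -5*log(7) + 6*log(2) + 4*log(5).

-5*log(7) + 6*log(2) + 4*log(5)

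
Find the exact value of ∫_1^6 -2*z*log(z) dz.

-36*log(3) - 36*log(2) + 35/2

Integrate by parts once (u = ln z, dv = -2*z dz).
An antiderivative is F(z) = -z**2*(2*log(z) - 1)/2.
Then F(6) - F(1) = (-36*log(3) - 36*log(2) + 18) - (1/2) = -36*log(3) - 36*log(2) + 35/2.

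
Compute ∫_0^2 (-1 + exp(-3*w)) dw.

-5/3 - exp(-6)/3

An antiderivative is F(w) = -w - exp(-3*w)/3.
Then F(2) - F(0) = (-2 - exp(-6)/3) - (-1/3) = -5/3 - exp(-6)/3.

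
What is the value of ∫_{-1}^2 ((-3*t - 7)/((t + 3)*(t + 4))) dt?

Factor the denominator: t**2 + 7*t + 12 = (t + 4)(t + 3).
Partial fractions: (-3*t - 7)/((t + 3)*(t + 4)) = -5/(t + 4) + 2/(t + 3).
An antiderivative is F(t) = 2*log(t + 3) - 5*log(t + 4).
Then F(2) - F(-1) = (-5*log(3) - 5*log(2) + 2*log(5)) - (-5*log(3) + 2*log(2)) = -7*log(2) + 2*log(5).

-7*log(2) + 2*log(5)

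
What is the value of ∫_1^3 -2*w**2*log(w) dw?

Integrate by parts once (u = ln w, dv = -2*w**2 dw).
An antiderivative is F(w) = -2*w**3*(3*log(w) - 1)/9.
Then F(3) - F(1) = (6 - 18*log(3)) - (2/9) = 52/9 - 18*log(3).

52/9 - 18*log(3)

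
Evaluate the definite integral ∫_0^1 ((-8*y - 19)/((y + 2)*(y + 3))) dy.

-7*log(2) + 2*log(3)

Factor the denominator: y**2 + 5*y + 6 = (y + 3)(y + 2).
Partial fractions: (-8*y - 19)/((y + 2)*(y + 3)) = -5/(y + 3) - 3/(y + 2).
An antiderivative is F(y) = -3*log(y + 2) - 5*log(y + 3).
Then F(1) - F(0) = (-10*log(2) - 3*log(3)) - (-5*log(3) - 3*log(2)) = -7*log(2) + 2*log(3).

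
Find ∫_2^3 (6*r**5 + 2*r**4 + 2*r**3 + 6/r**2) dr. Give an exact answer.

By the power rule, an antiderivative is F(r) = r**6 + 2*r**5/5 + r**4/2 - 6/r.
Then F(3) - F(2) = (8647/10) - (409/5) = 7829/10.

7829/10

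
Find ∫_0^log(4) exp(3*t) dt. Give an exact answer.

Let u = exp(t), so du = exp(t) dt. When t = 0, u = 1; when t = log(4), u = 4.
The integral becomes ∫ u**2 du from 1 to 4, with antiderivative u**3/3.
Back in t: F(t) = exp(3*t)/3.
Then F(log(4)) - F(0) = (64/3) - (1/3) = 21.

21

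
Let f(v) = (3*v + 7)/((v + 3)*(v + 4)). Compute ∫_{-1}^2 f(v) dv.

-2*log(5) + 7*log(2)

Factor the denominator: v**2 + 7*v + 12 = (v + 4)(v + 3).
Partial fractions: (3*v + 7)/((v + 3)*(v + 4)) = 5/(v + 4) - 2/(v + 3).
An antiderivative is F(v) = -2*log(v + 3) + 5*log(v + 4).
Then F(2) - F(-1) = (-2*log(5) + 5*log(2) + 5*log(3)) - (-2*log(2) + 5*log(3)) = -2*log(5) + 7*log(2).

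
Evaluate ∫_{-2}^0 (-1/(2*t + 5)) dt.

-log(5)/2

An antiderivative is F(t) = -log(2*t + 5)/2.
Then F(0) - F(-2) = (-log(5)/2) - (0) = -log(5)/2.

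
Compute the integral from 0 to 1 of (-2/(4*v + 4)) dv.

-log(2)/2

An antiderivative is F(v) = -log(4*v + 4)/2.
Then F(1) - F(0) = (-3*log(2)/2) - (-log(2)) = -log(2)/2.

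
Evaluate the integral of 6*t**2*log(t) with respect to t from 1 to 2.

-14/3 + 16*log(2)

Integrate by parts once (u = ln t, dv = 6*t**2 dt).
An antiderivative is F(t) = 2*t**3*(3*log(t) - 1)/3.
Then F(2) - F(1) = (-16/3 + 16*log(2)) - (-2/3) = -14/3 + 16*log(2).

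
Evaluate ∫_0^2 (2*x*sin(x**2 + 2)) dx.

-cos(6) + cos(2)

Let u = x**2 + 2, so du = 2*x dx. When x = 0, u = 2; when x = 2, u = 6.
The integral becomes ∫ sin(u) du from 2 to 6, with antiderivative -cos(u).
Back in x: F(x) = -cos(x**2 + 2).
Then F(2) - F(0) = (-cos(6)) - (-cos(2)) = -cos(6) + cos(2).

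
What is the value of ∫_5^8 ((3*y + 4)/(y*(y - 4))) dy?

log(5) + 5*log(2)

Factor the denominator: y**2 - 4*y = y(y - 4).
Partial fractions: (3*y + 4)/(y*(y - 4)) = -1/y + 4/(y - 4).
An antiderivative is F(y) = -log(y) + 4*log(y - 4).
Then F(8) - F(5) = (log(32)) - (-log(5)) = log(5) + 5*log(2).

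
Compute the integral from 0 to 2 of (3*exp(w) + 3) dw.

3 + 3*exp(2)

An antiderivative is F(w) = 3*w + 3*exp(w).
Then F(2) - F(0) = (6 + 3*exp(2)) - (3) = 3 + 3*exp(2).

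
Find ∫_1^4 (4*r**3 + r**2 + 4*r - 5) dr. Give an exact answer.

291

By the power rule, an antiderivative is F(r) = r**4 + r**3/3 + 2*r**2 - 5*r.
Then F(4) - F(1) = (868/3) - (-5/3) = 291.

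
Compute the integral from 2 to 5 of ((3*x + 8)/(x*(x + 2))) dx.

Factor the denominator: x**2 + 2*x = (x + 2)x.
Partial fractions: (3*x + 8)/(x*(x + 2)) = -1/(x + 2) + 4/x.
An antiderivative is F(x) = 4*log(x) - log(x + 2).
Then F(5) - F(2) = (-log(7) + 4*log(5)) - (log(4)) = -log(7) - 2*log(2) + 4*log(5).

-log(7) - 2*log(2) + 4*log(5)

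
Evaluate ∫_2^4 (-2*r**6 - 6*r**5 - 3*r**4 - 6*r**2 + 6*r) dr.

By the power rule, an antiderivative is F(r) = -2*r**7/7 - r**6 - 3*r**5/5 - 2*r**3 + 3*r**2.
Then F(4) - F(2) = (-331504/35) - (-4332/35) = -327172/35.

-327172/35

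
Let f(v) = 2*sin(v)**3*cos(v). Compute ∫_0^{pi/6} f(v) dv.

1/32

Let u = sin(v), so du = cos(v) dv. When v = 0, u = 0; when v = pi/6, u = 1/2.
The integral becomes 2·∫ u**3 du from 0 to 1/2, with antiderivative u**4/2.
Back in v: F(v) = sin(v)**4/2.
Then F(pi/6) - F(0) = (1/32) - (0) = 1/32.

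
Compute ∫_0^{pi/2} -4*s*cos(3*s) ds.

Integrate by parts once (u = s, dv = -4*cos(3*s) ds).
An antiderivative is F(s) = -4*s*sin(3*s)/3 - 4*cos(3*s)/9.
Then F(pi/2) - F(0) = (2*pi/3) - (-4/9) = 4/9 + 2*pi/3.

4/9 + 2*pi/3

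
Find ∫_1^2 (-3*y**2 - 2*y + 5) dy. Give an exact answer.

By the power rule, an antiderivative is F(y) = -y**3 - y**2 + 5*y.
Then F(2) - F(1) = (-2) - (3) = -5.

-5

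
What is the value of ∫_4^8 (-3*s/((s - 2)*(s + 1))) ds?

log(5/81)

Factor the denominator: s**2 - s - 2 = (s + 1)(s - 2).
Partial fractions: -3*s/((s - 2)*(s + 1)) = -1/(s + 1) - 2/(s - 2).
An antiderivative is F(s) = -2*log(s - 2) - log(s + 1).
Then F(8) - F(4) = (-4*log(3) - 2*log(2)) - (-log(20)) = log(5/81).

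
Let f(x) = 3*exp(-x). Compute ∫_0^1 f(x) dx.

3 - 3*exp(-1)

An antiderivative is F(x) = -3*exp(-x).
Then F(1) - F(0) = (-3*exp(-1)) - (-3) = 3 - 3*exp(-1).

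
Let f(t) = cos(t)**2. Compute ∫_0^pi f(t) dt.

pi/2

Use the identity cos^2(t) = (1 + cos(2*t))/2.
An antiderivative is F(t) = t/2 + sin(2*t)/4.
Then F(pi) - F(0) = (pi/2) - (0) = pi/2.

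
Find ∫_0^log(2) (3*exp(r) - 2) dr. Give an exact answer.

An antiderivative is F(r) = -2*r + 3*exp(r).
Then F(log(2)) - F(0) = (6 - 2*log(2)) - (3) = 3 - log(4).

3 - log(4)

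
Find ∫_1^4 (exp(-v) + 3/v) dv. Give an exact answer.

-exp(-4) + exp(-1) + 6*log(2)

An antiderivative is F(v) = 3*log(v) - exp(-v).
Then F(4) - F(1) = (-exp(-4) + 6*log(2)) - (-exp(-1)) = -exp(-4) + exp(-1) + 6*log(2).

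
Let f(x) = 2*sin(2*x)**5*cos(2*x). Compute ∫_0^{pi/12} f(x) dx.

1/384

Let u = sin(2*x), so du = 2*cos(2*x) dx. When x = 0, u = 0; when x = pi/12, u = 1/2.
The integral becomes ∫ u**5 du from 0 to 1/2, with antiderivative u**6/6.
Back in x: F(x) = sin(2*x)**6/6.
Then F(pi/12) - F(0) = (1/384) - (0) = 1/384.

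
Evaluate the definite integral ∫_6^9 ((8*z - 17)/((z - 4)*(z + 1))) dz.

Factor the denominator: z**2 - 3*z - 4 = (z + 1)(z - 4).
Partial fractions: (8*z - 17)/((z - 4)*(z + 1)) = 5/(z + 1) + 3/(z - 4).
An antiderivative is F(z) = 3*log(z - 4) + 5*log(z + 1).
Then F(9) - F(6) = (5*log(2) + 8*log(5)) - (3*log(2) + 5*log(7)) = -5*log(7) + 2*log(2) + 8*log(5).

-5*log(7) + 2*log(2) + 8*log(5)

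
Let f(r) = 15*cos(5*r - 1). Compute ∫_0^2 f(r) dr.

3*sin(9) + 3*sin(1)

Let u = 5*r - 1, so du = 5 dr. When r = 0, u = -1; when r = 2, u = 9.
The integral becomes 3·∫ cos(u) du from -1 to 9, with antiderivative 3*sin(u).
Back in r: F(r) = 3*sin(5*r - 1).
Then F(2) - F(0) = (3*sin(9)) - (-3*sin(1)) = 3*sin(9) + 3*sin(1).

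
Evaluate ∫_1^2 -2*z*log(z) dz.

3/2 - log(16)

Integrate by parts once (u = ln z, dv = -2*z dz).
An antiderivative is F(z) = -z**2*(2*log(z) - 1)/2.
Then F(2) - F(1) = (2 - log(16)) - (1/2) = 3/2 - log(16).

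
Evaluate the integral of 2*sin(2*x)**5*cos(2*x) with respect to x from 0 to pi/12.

1/384

Let u = sin(2*x), so du = 2*cos(2*x) dx. When x = 0, u = 0; when x = pi/12, u = 1/2.
The integral becomes ∫ u**5 du from 0 to 1/2, with antiderivative u**6/6.
Back in x: F(x) = sin(2*x)**6/6.
Then F(pi/12) - F(0) = (1/384) - (0) = 1/384.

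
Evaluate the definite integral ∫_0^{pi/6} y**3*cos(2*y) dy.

Integrate by parts 3 times (u = y^3, dv = cos(2*y) dy).
An antiderivative is F(y) = y**3*sin(2*y)/2 + 3*y**2*cos(2*y)/4 - 3*y*sin(2*y)/4 - 3*cos(2*y)/8.
Then F(pi/6) - F(0) = (-sqrt(3)*pi/16 - 3/16 + sqrt(3)*pi**3/864 + pi**2/96) - (-3/8) = -sqrt(3)*pi/16 + sqrt(3)*pi**3/864 + pi**2/96 + 3/16.

-sqrt(3)*pi/16 + sqrt(3)*pi**3/864 + pi**2/96 + 3/16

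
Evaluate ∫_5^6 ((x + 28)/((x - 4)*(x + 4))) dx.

-3*log(5) + log(2) + 6*log(3)

Factor the denominator: x**2 - 16 = (x + 4)(x - 4).
Partial fractions: (x + 28)/((x - 4)*(x + 4)) = -3/(x + 4) + 4/(x - 4).
An antiderivative is F(x) = 4*log(x - 4) - 3*log(x + 4).
Then F(6) - F(5) = (-3*log(5) + log(2)) - (-6*log(3)) = -3*log(5) + log(2) + 6*log(3).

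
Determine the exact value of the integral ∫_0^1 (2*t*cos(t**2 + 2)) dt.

-sin(2) + sin(3)

Let u = t**2 + 2, so du = 2*t dt. When t = 0, u = 2; when t = 1, u = 3.
The integral becomes ∫ cos(u) du from 2 to 3, with antiderivative sin(u).
Back in t: F(t) = sin(t**2 + 2).
Then F(1) - F(0) = (sin(3)) - (sin(2)) = -sin(2) + sin(3).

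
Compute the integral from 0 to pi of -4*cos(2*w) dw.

An antiderivative is F(w) = -2*sin(2*w).
Then F(pi) - F(0) = (0) - (0) = 0.

0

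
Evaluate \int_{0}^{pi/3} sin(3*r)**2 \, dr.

pi/6

Use the identity sin^2(3*r) = (1 - cos(6*r))/2.
An antiderivative is F(r) = r/2 - sin(6*r)/12.
Then F(pi/3) - F(0) = (pi/6) - (0) = pi/6.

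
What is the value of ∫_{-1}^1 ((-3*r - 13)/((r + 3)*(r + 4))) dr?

log(5/48)

Factor the denominator: r**2 + 7*r + 12 = (r + 4)(r + 3).
Partial fractions: (-3*r - 13)/((r + 3)*(r + 4)) = 1/(r + 4) - 4/(r + 3).
An antiderivative is F(r) = -4*log(r + 3) + log(r + 4).
Then F(1) - F(-1) = (-8*log(2) + log(5)) - (log(3/16)) = log(5/48).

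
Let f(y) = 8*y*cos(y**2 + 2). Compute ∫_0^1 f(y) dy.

-4*sin(2) + 4*sin(3)

Let u = y**2 + 2, so du = 2*y dy. When y = 0, u = 2; when y = 1, u = 3.
The integral becomes 4·∫ cos(u) du from 2 to 3, with antiderivative 4*sin(u).
Back in y: F(y) = 4*sin(y**2 + 2).
Then F(1) - F(0) = (4*sin(3)) - (4*sin(2)) = -4*sin(2) + 4*sin(3).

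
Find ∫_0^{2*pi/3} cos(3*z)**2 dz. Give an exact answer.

pi/3

Use the identity cos^2(3*z) = (1 + cos(6*z))/2.
An antiderivative is F(z) = z/2 + sin(6*z)/12.
Then F(2*pi/3) - F(0) = (pi/3) - (0) = pi/3.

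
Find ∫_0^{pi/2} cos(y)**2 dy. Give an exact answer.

Use the identity cos^2(y) = (1 + cos(2*y))/2.
An antiderivative is F(y) = y/2 + sin(2*y)/4.
Then F(pi/2) - F(0) = (pi/4) - (0) = pi/4.

pi/4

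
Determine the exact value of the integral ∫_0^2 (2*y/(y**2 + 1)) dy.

Let u = y**2 + 1, so du = 2*y dy. When y = 0, u = 1; when y = 2, u = 5.
The integral becomes ∫ 1/u du from 1 to 5, with antiderivative log(u).
Back in y: F(y) = log(y**2 + 1).
Then F(2) - F(0) = (log(5)) - (0) = log(5).

log(5)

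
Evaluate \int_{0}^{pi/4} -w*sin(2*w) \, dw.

-1/4

Integrate by parts once (u = w, dv = -sin(2*w) dw).
An antiderivative is F(w) = w*cos(2*w)/2 - sin(2*w)/4.
Then F(pi/4) - F(0) = (-1/4) - (0) = -1/4.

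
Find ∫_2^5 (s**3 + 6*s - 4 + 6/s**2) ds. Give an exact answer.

4101/20

By the power rule, an antiderivative is F(s) = s**4/4 + 3*s**2 - 4*s - 6/s.
Then F(5) - F(2) = (4201/20) - (5) = 4101/20.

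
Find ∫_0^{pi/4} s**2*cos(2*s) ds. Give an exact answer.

Integrate by parts twice (u = s^2, dv = cos(2*s) ds).
An antiderivative is F(s) = s**2*sin(2*s)/2 + s*cos(2*s)/2 - sin(2*s)/4.
Then F(pi/4) - F(0) = (-1/4 + pi**2/32) - (0) = -1/4 + pi**2/32.

-1/4 + pi**2/32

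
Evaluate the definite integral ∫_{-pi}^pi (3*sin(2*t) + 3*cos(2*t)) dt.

An antiderivative is F(t) = 3*sin(2*t)/2 - 3*cos(2*t)/2.
Then F(pi) - F(-pi) = (-3/2) - (-3/2) = 0.

0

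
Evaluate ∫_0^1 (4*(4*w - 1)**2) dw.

Let u = 4*w - 1, so du = 4 dw. When w = 0, u = -1; when w = 1, u = 3.
The integral becomes ∫ u**2 du from -1 to 3, with antiderivative u**3/3.
Back in w: F(w) = (4*w - 1)**3/3.
Then F(1) - F(0) = (9) - (-1/3) = 28/3.

28/3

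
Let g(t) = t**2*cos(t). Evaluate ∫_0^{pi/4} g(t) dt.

Integrate by parts twice (u = t^2, dv = cos(t) dt).
An antiderivative is F(t) = t**2*sin(t) + 2*t*cos(t) - 2*sin(t).
Then F(pi/4) - F(0) = (sqrt(2)*(-32 + pi**2 + 8*pi)/32) - (0) = sqrt(2)*(-32 + pi**2 + 8*pi)/32.

sqrt(2)*(-32 + pi**2 + 8*pi)/32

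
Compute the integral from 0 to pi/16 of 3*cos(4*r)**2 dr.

3/16 + 3*pi/32

Use the identity cos^2(4*r) = (1 + cos(8*r))/2.
An antiderivative is F(r) = 3*r/2 + 3*sin(8*r)/16.
Then F(pi/16) - F(0) = (3/16 + 3*pi/32) - (0) = 3/16 + 3*pi/32.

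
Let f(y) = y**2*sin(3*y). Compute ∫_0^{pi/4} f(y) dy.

Integrate by parts twice (u = y^2, dv = sin(3*y) dy).
An antiderivative is F(y) = -y**2*cos(3*y)/3 + 2*y*sin(3*y)/9 + 2*cos(3*y)/27.
Then F(pi/4) - F(0) = (sqrt(2)*(-32 + 24*pi + 9*pi**2)/864) - (2/27) = -2/27 - sqrt(2)/27 + sqrt(2)*pi/36 + sqrt(2)*pi**2/96.

-2/27 - sqrt(2)/27 + sqrt(2)*pi/36 + sqrt(2)*pi**2/96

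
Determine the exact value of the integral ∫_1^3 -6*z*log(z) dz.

12 - 27*log(3)

Integrate by parts once (u = ln z, dv = -6*z dz).
An antiderivative is F(z) = -3*z**2*(2*log(z) - 1)/2.
Then F(3) - F(1) = (27/2 - 27*log(3)) - (3/2) = 12 - 27*log(3).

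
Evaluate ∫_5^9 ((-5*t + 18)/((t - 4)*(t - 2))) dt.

-4*log(7) - log(5) + 4*log(3)

Factor the denominator: t**2 - 6*t + 8 = (t - 2)(t - 4).
Partial fractions: (-5*t + 18)/((t - 4)*(t - 2)) = -4/(t - 2) - 1/(t - 4).
An antiderivative is F(t) = -log(t - 4) - 4*log(t - 2).
Then F(9) - F(5) = (-4*log(7) - log(5)) - (-log(81)) = -4*log(7) - log(5) + 4*log(3).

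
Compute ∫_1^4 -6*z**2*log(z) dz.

Integrate by parts once (u = ln z, dv = -6*z**2 dz).
An antiderivative is F(z) = -2*z**3*(3*log(z) - 1)/3.
Then F(4) - F(1) = (128/3 - 256*log(2)) - (2/3) = 42 - 256*log(2).

42 - 256*log(2)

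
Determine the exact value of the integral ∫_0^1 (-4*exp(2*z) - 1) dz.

1 - 2*exp(2)

An antiderivative is F(z) = -2*exp(2*z) - z.
Then F(1) - F(0) = (-2*exp(2) - 1) - (-2) = 1 - 2*exp(2).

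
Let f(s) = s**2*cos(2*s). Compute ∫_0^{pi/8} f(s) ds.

Integrate by parts twice (u = s^2, dv = cos(2*s) ds).
An antiderivative is F(s) = s**2*sin(2*s)/2 + s*cos(2*s)/2 - sin(2*s)/4.
Then F(pi/8) - F(0) = (sqrt(2)*(-32 + pi**2 + 8*pi)/256) - (0) = sqrt(2)*(-32 + pi**2 + 8*pi)/256.

sqrt(2)*(-32 + pi**2 + 8*pi)/256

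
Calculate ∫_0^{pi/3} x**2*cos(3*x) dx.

Integrate by parts twice (u = x^2, dv = cos(3*x) dx).
An antiderivative is F(x) = x**2*sin(3*x)/3 + 2*x*cos(3*x)/9 - 2*sin(3*x)/27.
Then F(pi/3) - F(0) = (-2*pi/27) - (0) = -2*pi/27.

-2*pi/27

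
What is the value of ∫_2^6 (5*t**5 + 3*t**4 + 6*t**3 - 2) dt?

By the power rule, an antiderivative is F(t) = 5*t**6/6 + 3*t**5/5 + 3*t**4/2 - 2*t.
Then F(6) - F(2) = (227388/5) - (1388/15) = 680776/15.

680776/15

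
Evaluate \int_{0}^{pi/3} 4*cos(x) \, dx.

2*sqrt(3)

An antiderivative is F(x) = 4*sin(x).
Then F(pi/3) - F(0) = (2*sqrt(3)) - (0) = 2*sqrt(3).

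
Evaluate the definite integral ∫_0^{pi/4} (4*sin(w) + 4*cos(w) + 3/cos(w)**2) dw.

7

An antiderivative is F(w) = 4*sin(w) - 4*cos(w) + 3*tan(w).
Then F(pi/4) - F(0) = (3) - (-4) = 7.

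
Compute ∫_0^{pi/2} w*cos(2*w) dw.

-1/2

Integrate by parts once (u = w, dv = cos(2*w) dw).
An antiderivative is F(w) = w*sin(2*w)/2 + cos(2*w)/4.
Then F(pi/2) - F(0) = (-1/4) - (1/4) = -1/2.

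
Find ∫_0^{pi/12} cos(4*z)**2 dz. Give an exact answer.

Use the identity cos^2(4*z) = (1 + cos(8*z))/2.
An antiderivative is F(z) = z/2 + sin(8*z)/16.
Then F(pi/12) - F(0) = (sqrt(3)/32 + pi/24) - (0) = sqrt(3)/32 + pi/24.

sqrt(3)/32 + pi/24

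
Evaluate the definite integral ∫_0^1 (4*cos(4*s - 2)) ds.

Let u = 4*s - 2, so du = 4 ds. When s = 0, u = -2; when s = 1, u = 2.
The integral becomes ∫ cos(u) du from -2 to 2, with antiderivative sin(u).
Back in s: F(s) = sin(4*s - 2).
Then F(1) - F(0) = (sin(2)) - (-sin(2)) = 2*sin(2).

2*sin(2)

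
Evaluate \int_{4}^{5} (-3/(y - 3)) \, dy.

An antiderivative is F(y) = -3*log(y - 3).
Then F(5) - F(4) = (-log(8)) - (0) = -log(8).

-log(8)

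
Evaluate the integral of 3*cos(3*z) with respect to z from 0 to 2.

sin(6)

Let u = 3*z, so du = 3 dz. When z = 0, u = 0; when z = 2, u = 6.
The integral becomes ∫ cos(u) du from 0 to 6, with antiderivative sin(u).
Back in z: F(z) = sin(3*z).
Then F(2) - F(0) = (sin(6)) - (0) = sin(6).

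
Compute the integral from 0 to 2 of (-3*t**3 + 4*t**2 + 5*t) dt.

26/3

By the power rule, an antiderivative is F(t) = -3*t**4/4 + 4*t**3/3 + 5*t**2/2.
Then F(2) - F(0) = (26/3) - (0) = 26/3.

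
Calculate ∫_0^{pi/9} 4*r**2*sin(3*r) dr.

-4/27 - 2*pi**2/243 + 4*sqrt(3)*pi/81

Integrate by parts twice (u = r^2, dv = 4*sin(3*r) dr).
An antiderivative is F(r) = -4*r**2*cos(3*r)/3 + 8*r*sin(3*r)/9 + 8*cos(3*r)/27.
Then F(pi/9) - F(0) = (-2*pi**2/243 + 4/27 + 4*sqrt(3)*pi/81) - (8/27) = -4/27 - 2*pi**2/243 + 4*sqrt(3)*pi/81.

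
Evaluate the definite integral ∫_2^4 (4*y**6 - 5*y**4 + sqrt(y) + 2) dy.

By the power rule, an antiderivative is F(y) = 4*y**7/7 - y**5 + 2*y**(3/2)/3 + 2*y.
Then F(4) - F(2) = (175384/21) - (4*sqrt(2)/3 + 316/7) = 174436/21 - 4*sqrt(2)/3.

174436/21 - 4*sqrt(2)/3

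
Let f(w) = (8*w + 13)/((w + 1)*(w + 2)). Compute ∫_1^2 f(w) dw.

Factor the denominator: w**2 + 3*w + 2 = (w + 2)(w + 1).
Partial fractions: (8*w + 13)/((w + 1)*(w + 2)) = 3/(w + 2) + 5/(w + 1).
An antiderivative is F(w) = 5*log(w + 1) + 3*log(w + 2).
Then F(2) - F(1) = (6*log(2) + 5*log(3)) - (3*log(3) + 5*log(2)) = log(18).

log(18)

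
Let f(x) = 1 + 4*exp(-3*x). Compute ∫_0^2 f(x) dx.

An antiderivative is F(x) = x - 4*exp(-3*x)/3.
Then F(2) - F(0) = (2 - 4*exp(-6)/3) - (-4/3) = 10/3 - 4*exp(-6)/3.

10/3 - 4*exp(-6)/3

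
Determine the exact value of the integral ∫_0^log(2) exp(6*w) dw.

21/2

Let u = exp(w), so du = exp(w) dw. When w = 0, u = 1; when w = log(2), u = 2.
The integral becomes ∫ u**5 du from 1 to 2, with antiderivative u**6/6.
Back in w: F(w) = exp(6*w)/6.
Then F(log(2)) - F(0) = (32/3) - (1/6) = 21/2.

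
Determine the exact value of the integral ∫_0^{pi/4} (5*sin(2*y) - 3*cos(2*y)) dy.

1

An antiderivative is F(y) = -3*sin(2*y)/2 - 5*cos(2*y)/2.
Then F(pi/4) - F(0) = (-3/2) - (-5/2) = 1.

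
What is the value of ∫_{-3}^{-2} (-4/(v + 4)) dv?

-log(16)

An antiderivative is F(v) = -4*log(v + 4).
Then F(-2) - F(-3) = (-log(16)) - (0) = -log(16).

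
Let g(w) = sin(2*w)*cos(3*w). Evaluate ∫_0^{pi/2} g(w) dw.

-2/5

Use the identity sin(2*w)cos(3*w) = [sin(5*w) + sin(-w)]/2.
An antiderivative is F(w) = cos(w)/2 - cos(5*w)/10.
Then F(pi/2) - F(0) = (0) - (2/5) = -2/5.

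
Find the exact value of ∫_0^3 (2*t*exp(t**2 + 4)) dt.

-exp(4) + exp(13)

Let u = t**2 + 4, so du = 2*t dt. When t = 0, u = 4; when t = 3, u = 13.
The integral becomes ∫ exp(u) du from 4 to 13, with antiderivative exp(u).
Back in t: F(t) = exp(t**2 + 4).
Then F(3) - F(0) = (exp(13)) - (exp(4)) = -exp(4) + exp(13).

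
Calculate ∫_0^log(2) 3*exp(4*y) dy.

45/4

Let u = exp(y), so du = exp(y) dy. When y = 0, u = 1; when y = log(2), u = 2.
The integral becomes 3·∫ u**3 du from 1 to 2, with antiderivative 3*u**4/4.
Back in y: F(y) = 3*exp(4*y)/4.
Then F(log(2)) - F(0) = (12) - (3/4) = 45/4.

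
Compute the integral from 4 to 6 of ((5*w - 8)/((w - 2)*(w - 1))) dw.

Factor the denominator: w**2 - 3*w + 2 = (w - 1)(w - 2).
Partial fractions: (5*w - 8)/((w - 2)*(w - 1)) = 3/(w - 1) + 2/(w - 2).
An antiderivative is F(w) = 2*log(w - 2) + 3*log(w - 1).
Then F(6) - F(4) = (4*log(2) + 3*log(5)) - (2*log(2) + 3*log(3)) = -3*log(3) + 2*log(2) + 3*log(5).

-3*log(3) + 2*log(2) + 3*log(5)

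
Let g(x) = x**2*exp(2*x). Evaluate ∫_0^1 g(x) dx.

Integrate by parts twice (u = x^2, dv = exp(2*x) dx).
An antiderivative is F(x) = (2*x**2 - 2*x + 1)*exp(2*x)/4.
Then F(1) - F(0) = (exp(2)/4) - (1/4) = -1/4 + exp(2)/4.

-1/4 + exp(2)/4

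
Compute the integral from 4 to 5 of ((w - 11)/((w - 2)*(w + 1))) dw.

-4*log(5) + log(3) + 7*log(2)

Factor the denominator: w**2 - w - 2 = (w + 1)(w - 2).
Partial fractions: (w - 11)/((w - 2)*(w + 1)) = 4/(w + 1) - 3/(w - 2).
An antiderivative is F(w) = -3*log(w - 2) + 4*log(w + 1).
Then F(5) - F(4) = (log(48)) - (-3*log(2) + 4*log(5)) = -4*log(5) + log(3) + 7*log(2).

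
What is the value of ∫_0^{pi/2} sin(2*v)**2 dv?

Use the identity sin^2(2*v) = (1 - cos(4*v))/2.
An antiderivative is F(v) = v/2 - sin(4*v)/8.
Then F(pi/2) - F(0) = (pi/4) - (0) = pi/4.

pi/4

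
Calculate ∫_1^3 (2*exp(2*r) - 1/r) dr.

-exp(2) - log(3) + exp(6)

An antiderivative is F(r) = exp(2*r) - log(r).
Then F(3) - F(1) = (-log(3) + exp(6)) - (exp(2)) = -exp(2) - log(3) + exp(6).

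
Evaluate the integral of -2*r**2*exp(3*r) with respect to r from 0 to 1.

4/27 - 10*exp(3)/27

Integrate by parts twice (u = r^2, dv = -2*exp(3*r) dr).
An antiderivative is F(r) = (-18*r**2 + 12*r - 4)*exp(3*r)/27.
Then F(1) - F(0) = (-10*exp(3)/27) - (-4/27) = 4/27 - 10*exp(3)/27.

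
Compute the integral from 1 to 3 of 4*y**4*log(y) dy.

Integrate by parts once (u = ln y, dv = 4*y**4 dy).
An antiderivative is F(y) = 4*y**5*(5*log(y) - 1)/25.
Then F(3) - F(1) = (-972/25 + 972*log(3)/5) - (-4/25) = -968/25 + 972*log(3)/5.

-968/25 + 972*log(3)/5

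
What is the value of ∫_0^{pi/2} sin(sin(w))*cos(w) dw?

Let u = sin(w), so du = cos(w) dw. When w = 0, u = 0; when w = pi/2, u = 1.
The integral becomes ∫ sin(u) du from 0 to 1, with antiderivative -cos(u).
Back in w: F(w) = -cos(sin(w)).
Then F(pi/2) - F(0) = (-cos(1)) - (-1) = 1 - cos(1).

1 - cos(1)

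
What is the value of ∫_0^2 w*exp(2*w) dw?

1/4 + 3*exp(4)/4

Integrate by parts once (u = w, dv = exp(2*w) dw).
An antiderivative is F(w) = (2*w - 1)*exp(2*w)/4.
Then F(2) - F(0) = (3*exp(4)/4) - (-1/4) = 1/4 + 3*exp(4)/4.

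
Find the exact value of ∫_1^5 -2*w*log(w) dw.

Integrate by parts once (u = ln w, dv = -2*w dw).
An antiderivative is F(w) = -w**2*(2*log(w) - 1)/2.
Then F(5) - F(1) = (25/2 - 25*log(5)) - (1/2) = 12 - 25*log(5).

12 - 25*log(5)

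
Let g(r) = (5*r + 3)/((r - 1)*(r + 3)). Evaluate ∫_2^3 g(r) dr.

-3*log(5) + 3*log(3) + 5*log(2)

Factor the denominator: r**2 + 2*r - 3 = (r + 3)(r - 1).
Partial fractions: (5*r + 3)/((r - 1)*(r + 3)) = 3/(r + 3) + 2/(r - 1).
An antiderivative is F(r) = 2*log(r - 1) + 3*log(r + 3).
Then F(3) - F(2) = (3*log(3) + 5*log(2)) - (3*log(5)) = -3*log(5) + 3*log(3) + 5*log(2).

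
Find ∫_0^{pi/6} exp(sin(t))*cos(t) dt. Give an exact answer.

-1 + exp(1/2)

Let u = sin(t), so du = cos(t) dt. When t = 0, u = 0; when t = pi/6, u = 1/2.
The integral becomes ∫ exp(u) du from 0 to 1/2, with antiderivative exp(u).
Back in t: F(t) = exp(sin(t)).
Then F(pi/6) - F(0) = (exp(1/2)) - (1) = -1 + exp(1/2).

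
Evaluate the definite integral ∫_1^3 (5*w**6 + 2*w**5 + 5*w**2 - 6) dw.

By the power rule, an antiderivative is F(w) = 5*w**7/7 + w**6/3 + 5*w**3/3 - 6*w.
Then F(3) - F(1) = (12825/7) - (-23/7) = 12848/7.

12848/7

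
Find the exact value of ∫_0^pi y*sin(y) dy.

Integrate by parts once (u = y, dv = sin(y) dy).
An antiderivative is F(y) = -y*cos(y) + sin(y).
Then F(pi) - F(0) = (pi) - (0) = pi.

pi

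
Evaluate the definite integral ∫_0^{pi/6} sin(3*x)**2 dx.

pi/12

Use the identity sin^2(3*x) = (1 - cos(6*x))/2.
An antiderivative is F(x) = x/2 - sin(6*x)/12.
Then F(pi/6) - F(0) = (pi/12) - (0) = pi/12.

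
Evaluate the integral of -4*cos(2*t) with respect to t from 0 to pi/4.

-2

An antiderivative is F(t) = -2*sin(2*t).
Then F(pi/4) - F(0) = (-2) - (0) = -2.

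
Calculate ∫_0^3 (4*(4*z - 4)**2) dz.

192

Let u = 4*z - 4, so du = 4 dz. When z = 0, u = -4; when z = 3, u = 8.
The integral becomes ∫ u**2 du from -4 to 8, with antiderivative u**3/3.
Back in z: F(z) = (4*z - 4)**3/3.
Then F(3) - F(0) = (512/3) - (-64/3) = 192.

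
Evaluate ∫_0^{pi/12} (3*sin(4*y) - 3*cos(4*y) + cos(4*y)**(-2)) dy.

3/8 - sqrt(3)/8

An antiderivative is F(y) = -3*sin(4*y)/4 - 3*cos(4*y)/4 + tan(4*y)/4.
Then F(pi/12) - F(0) = (-3/8 - sqrt(3)/8) - (-3/4) = 3/8 - sqrt(3)/8.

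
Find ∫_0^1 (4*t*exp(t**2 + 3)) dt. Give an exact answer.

-2*(1 - exp(1))*exp(3)

Let u = t**2 + 3, so du = 2*t dt. When t = 0, u = 3; when t = 1, u = 4.
The integral becomes 2·∫ exp(u) du from 3 to 4, with antiderivative 2*exp(u).
Back in t: F(t) = 2*exp(t**2 + 3).
Then F(1) - F(0) = (2*exp(4)) - (2*exp(3)) = -2*(1 - exp(1))*exp(3).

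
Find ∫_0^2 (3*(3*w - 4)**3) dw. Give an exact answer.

Let u = 3*w - 4, so du = 3 dw. When w = 0, u = -4; when w = 2, u = 2.
The integral becomes ∫ u**3 du from -4 to 2, with antiderivative u**4/4.
Back in w: F(w) = (3*w - 4)**4/4.
Then F(2) - F(0) = (4) - (64) = -60.

-60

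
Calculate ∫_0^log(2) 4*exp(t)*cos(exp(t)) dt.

Let u = exp(t), so du = exp(t) dt. When t = 0, u = 1; when t = log(2), u = 2.
The integral becomes 4·∫ cos(u) du from 1 to 2, with antiderivative 4*sin(u).
Back in t: F(t) = 4*sin(exp(t)).
Then F(log(2)) - F(0) = (4*sin(2)) - (4*sin(1)) = -4*sin(1) + 4*sin(2).

-4*sin(1) + 4*sin(2)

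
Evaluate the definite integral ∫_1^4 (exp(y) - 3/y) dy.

An antiderivative is F(y) = exp(y) - 3*log(y).
Then F(4) - F(1) = (-log(64) + exp(4)) - (exp(1)) = -log(64) - exp(1) + exp(4).

-log(64) - exp(1) + exp(4)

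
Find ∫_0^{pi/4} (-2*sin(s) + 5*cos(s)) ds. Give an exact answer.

-2 + 7*sqrt(2)/2

An antiderivative is F(s) = 5*sin(s) + 2*cos(s).
Then F(pi/4) - F(0) = (7*sqrt(2)/2) - (2) = -2 + 7*sqrt(2)/2.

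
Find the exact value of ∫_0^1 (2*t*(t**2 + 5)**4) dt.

4651/5

Let u = t**2 + 5, so du = 2*t dt. When t = 0, u = 5; when t = 1, u = 6.
The integral becomes ∫ u**4 du from 5 to 6, with antiderivative u**5/5.
Back in t: F(t) = (t**2 + 5)**5/5.
Then F(1) - F(0) = (7776/5) - (625) = 4651/5.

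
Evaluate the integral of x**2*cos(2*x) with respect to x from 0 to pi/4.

Integrate by parts twice (u = x^2, dv = cos(2*x) dx).
An antiderivative is F(x) = x**2*sin(2*x)/2 + x*cos(2*x)/2 - sin(2*x)/4.
Then F(pi/4) - F(0) = (-1/4 + pi**2/32) - (0) = -1/4 + pi**2/32.

-1/4 + pi**2/32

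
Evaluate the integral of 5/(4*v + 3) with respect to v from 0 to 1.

-5*log(3)/4 + 5*log(7)/4

An antiderivative is F(v) = 5*log(4*v + 3)/4.
Then F(1) - F(0) = (5*log(7)/4) - (5*log(3)/4) = -5*log(3)/4 + 5*log(7)/4.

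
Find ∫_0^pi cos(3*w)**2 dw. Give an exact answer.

Use the identity cos^2(3*w) = (1 + cos(6*w))/2.
An antiderivative is F(w) = w/2 + sin(6*w)/12.
Then F(pi) - F(0) = (pi/2) - (0) = pi/2.

pi/2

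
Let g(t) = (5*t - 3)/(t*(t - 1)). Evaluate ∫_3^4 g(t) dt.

log(16/3)

Factor the denominator: t**2 - t = t(t - 1).
Partial fractions: (5*t - 3)/(t*(t - 1)) = 3/t + 2/(t - 1).
An antiderivative is F(t) = 3*log(t) + 2*log(t - 1).
Then F(4) - F(3) = (2*log(3) + 6*log(2)) - (2*log(2) + 3*log(3)) = log(16/3).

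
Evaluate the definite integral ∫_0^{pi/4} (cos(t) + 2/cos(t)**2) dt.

sqrt(2)/2 + 2

An antiderivative is F(t) = sin(t) + 2*tan(t).
Then F(pi/4) - F(0) = (sqrt(2)/2 + 2) - (0) = sqrt(2)/2 + 2.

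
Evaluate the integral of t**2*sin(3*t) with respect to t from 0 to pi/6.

Integrate by parts twice (u = t^2, dv = sin(3*t) dt).
An antiderivative is F(t) = -t**2*cos(3*t)/3 + 2*t*sin(3*t)/9 + 2*cos(3*t)/27.
Then F(pi/6) - F(0) = (pi/27) - (2/27) = -2/27 + pi/27.

-2/27 + pi/27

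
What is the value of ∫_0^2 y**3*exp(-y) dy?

6 - 38*exp(-2)

Integrate by parts 3 times (u = y^3, dv = exp(-y) dy).
An antiderivative is F(y) = (-y**3 - 3*y**2 - 6*y - 6)*exp(-y).
Then F(2) - F(0) = (-38*exp(-2)) - (-6) = 6 - 38*exp(-2).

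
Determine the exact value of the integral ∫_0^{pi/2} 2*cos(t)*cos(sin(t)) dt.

2*sin(1)

Let u = sin(t), so du = cos(t) dt. When t = 0, u = 0; when t = pi/2, u = 1.
The integral becomes 2·∫ cos(u) du from 0 to 1, with antiderivative 2*sin(u).
Back in t: F(t) = 2*sin(sin(t)).
Then F(pi/2) - F(0) = (2*sin(1)) - (0) = 2*sin(1).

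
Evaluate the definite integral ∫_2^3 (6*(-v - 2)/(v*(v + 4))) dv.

Factor the denominator: v**2 + 4*v = (v + 4)v.
Partial fractions: 6*(-v - 2)/(v*(v + 4)) = -3/(v + 4) - 3/v.
An antiderivative is F(v) = -3*log(v) - 3*log(v + 4).
Then F(3) - F(2) = (-3*log(7) - 3*log(3)) - (-6*log(2) - 3*log(3)) = -3*log(7) + 6*log(2).

-3*log(7) + 6*log(2)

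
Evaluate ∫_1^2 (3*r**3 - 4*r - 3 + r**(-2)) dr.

By the power rule, an antiderivative is F(r) = 3*r**4/4 - 2*r**2 - 3*r - 1/r.
Then F(2) - F(1) = (-5/2) - (-21/4) = 11/4.

11/4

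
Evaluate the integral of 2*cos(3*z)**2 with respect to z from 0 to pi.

pi

Use the identity cos^2(3*z) = (1 + cos(6*z))/2.
An antiderivative is F(z) = z + sin(6*z)/6.
Then F(pi) - F(0) = (pi) - (0) = pi.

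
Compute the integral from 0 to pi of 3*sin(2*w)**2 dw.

3*pi/2

Use the identity sin^2(2*w) = (1 - cos(4*w))/2.
An antiderivative is F(w) = 3*w/2 - 3*sin(4*w)/8.
Then F(pi) - F(0) = (3*pi/2) - (0) = 3*pi/2.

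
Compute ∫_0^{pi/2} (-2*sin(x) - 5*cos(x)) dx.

An antiderivative is F(x) = -5*sin(x) + 2*cos(x).
Then F(pi/2) - F(0) = (-5) - (2) = -7.

-7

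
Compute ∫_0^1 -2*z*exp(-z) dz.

Integrate by parts once (u = z, dv = -2*exp(-z) dz).
An antiderivative is F(z) = (2*z + 2)*exp(-z).
Then F(1) - F(0) = (4*exp(-1)) - (2) = -2 + 4*exp(-1).

-2 + 4*exp(-1)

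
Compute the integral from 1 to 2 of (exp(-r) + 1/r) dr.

-exp(-2) + exp(-1) + log(2)

An antiderivative is F(r) = log(r) - exp(-r).
Then F(2) - F(1) = (-exp(-2) + log(2)) - (-exp(-1)) = -exp(-2) + exp(-1) + log(2).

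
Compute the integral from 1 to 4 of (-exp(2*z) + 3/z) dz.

An antiderivative is F(z) = -exp(2*z)/2 + 3*log(z).
Then F(4) - F(1) = (-exp(8)/2 + log(64)) - (-exp(2)/2) = -exp(8)/2 + exp(2)/2 + log(64).

-exp(8)/2 + exp(2)/2 + log(64)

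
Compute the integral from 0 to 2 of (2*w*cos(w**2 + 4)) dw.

-sin(4) + sin(8)

Let u = w**2 + 4, so du = 2*w dw. When w = 0, u = 4; when w = 2, u = 8.
The integral becomes ∫ cos(u) du from 4 to 8, with antiderivative sin(u).
Back in w: F(w) = sin(w**2 + 4).
Then F(2) - F(0) = (sin(8)) - (sin(4)) = -sin(4) + sin(8).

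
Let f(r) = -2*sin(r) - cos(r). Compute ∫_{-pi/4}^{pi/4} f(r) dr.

-sqrt(2)

An antiderivative is F(r) = -sin(r) + 2*cos(r).
Then F(pi/4) - F(-pi/4) = (sqrt(2)/2) - (3*sqrt(2)/2) = -sqrt(2).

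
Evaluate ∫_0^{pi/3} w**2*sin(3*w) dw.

Integrate by parts twice (u = w^2, dv = sin(3*w) dw).
An antiderivative is F(w) = -w**2*cos(3*w)/3 + 2*w*sin(3*w)/9 + 2*cos(3*w)/27.
Then F(pi/3) - F(0) = (-2/27 + pi**2/27) - (2/27) = -4/27 + pi**2/27.

-4/27 + pi**2/27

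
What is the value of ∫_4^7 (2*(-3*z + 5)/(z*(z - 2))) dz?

-5*log(7) - log(5) + 11*log(2)

Factor the denominator: z**2 - 2*z = z(z - 2).
Partial fractions: 2*(-3*z + 5)/(z*(z - 2)) = -5/z - 1/(z - 2).
An antiderivative is F(z) = -5*log(z) - log(z - 2).
Then F(7) - F(4) = (-5*log(7) - log(5)) - (-11*log(2)) = -5*log(7) - log(5) + 11*log(2).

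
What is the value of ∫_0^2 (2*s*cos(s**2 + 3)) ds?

Let u = s**2 + 3, so du = 2*s ds. When s = 0, u = 3; when s = 2, u = 7.
The integral becomes ∫ cos(u) du from 3 to 7, with antiderivative sin(u).
Back in s: F(s) = sin(s**2 + 3).
Then F(2) - F(0) = (sin(7)) - (sin(3)) = -sin(3) + sin(7).

-sin(3) + sin(7)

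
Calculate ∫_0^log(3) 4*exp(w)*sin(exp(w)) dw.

Let u = exp(w), so du = exp(w) dw. When w = 0, u = 1; when w = log(3), u = 3.
The integral becomes 4·∫ sin(u) du from 1 to 3, with antiderivative -4*cos(u).
Back in w: F(w) = -4*cos(exp(w)).
Then F(log(3)) - F(0) = (-4*cos(3)) - (-4*cos(1)) = 4*cos(1) - 4*cos(3).

4*cos(1) - 4*cos(3)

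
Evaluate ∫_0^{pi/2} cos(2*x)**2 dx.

pi/4

Use the identity cos^2(2*x) = (1 + cos(4*x))/2.
An antiderivative is F(x) = x/2 + sin(4*x)/8.
Then F(pi/2) - F(0) = (pi/4) - (0) = pi/4.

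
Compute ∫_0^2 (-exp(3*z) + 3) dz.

An antiderivative is F(z) = -exp(3*z)/3 + 3*z.
Then F(2) - F(0) = (6 - exp(6)/3) - (-1/3) = 19/3 - exp(6)/3.

19/3 - exp(6)/3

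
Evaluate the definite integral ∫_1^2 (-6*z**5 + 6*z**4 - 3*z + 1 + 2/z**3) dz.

-571/20

By the power rule, an antiderivative is F(z) = -z**6 + 6*z**5/5 - 3*z**2/2 + z - 1/z**2.
Then F(2) - F(1) = (-597/20) - (-13/10) = -571/20.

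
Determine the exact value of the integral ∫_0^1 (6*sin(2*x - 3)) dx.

Let u = 2*x - 3, so du = 2 dx. When x = 0, u = -3; when x = 1, u = -1.
The integral becomes 3·∫ sin(u) du from -3 to -1, with antiderivative -3*cos(u).
Back in x: F(x) = -3*cos(2*x - 3).
Then F(1) - F(0) = (-3*cos(1)) - (-3*cos(3)) = 3*cos(3) - 3*cos(1).

3*cos(3) - 3*cos(1)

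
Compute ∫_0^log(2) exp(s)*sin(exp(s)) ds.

Let u = exp(s), so du = exp(s) ds. When s = 0, u = 1; when s = log(2), u = 2.
The integral becomes ∫ sin(u) du from 1 to 2, with antiderivative -cos(u).
Back in s: F(s) = -cos(exp(s)).
Then F(log(2)) - F(0) = (-cos(2)) - (-cos(1)) = -cos(2) + cos(1).

-cos(2) + cos(1)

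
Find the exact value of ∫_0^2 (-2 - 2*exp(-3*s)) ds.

An antiderivative is F(s) = -2*s + 2*exp(-3*s)/3.
Then F(2) - F(0) = (-4 + 2*exp(-6)/3) - (2/3) = -14/3 + 2*exp(-6)/3.

-14/3 + 2*exp(-6)/3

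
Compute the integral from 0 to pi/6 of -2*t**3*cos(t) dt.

Integrate by parts 3 times (u = t^3, dv = -2*cos(t) dt).
An antiderivative is F(t) = -2*t**3*sin(t) - 6*t**2*cos(t) + 12*t*sin(t) + 12*cos(t).
Then F(pi/6) - F(0) = (-sqrt(3)*pi**2/12 - pi**3/216 + pi + 6*sqrt(3)) - (12) = -12 - sqrt(3)*pi**2/12 - pi**3/216 + pi + 6*sqrt(3).

-12 - sqrt(3)*pi**2/12 - pi**3/216 + pi + 6*sqrt(3)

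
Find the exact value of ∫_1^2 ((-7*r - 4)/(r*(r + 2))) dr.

-12*log(2) + 5*log(3)

Factor the denominator: r**2 + 2*r = (r + 2)r.
Partial fractions: (-7*r - 4)/(r*(r + 2)) = -5/(r + 2) - 2/r.
An antiderivative is F(r) = -2*log(r) - 5*log(r + 2).
Then F(2) - F(1) = (-12*log(2)) - (-5*log(3)) = -12*log(2) + 5*log(3).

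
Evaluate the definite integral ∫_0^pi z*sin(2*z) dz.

-pi/2

Integrate by parts once (u = z, dv = sin(2*z) dz).
An antiderivative is F(z) = -z*cos(2*z)/2 + sin(2*z)/4.
Then F(pi) - F(0) = (-pi/2) - (0) = -pi/2.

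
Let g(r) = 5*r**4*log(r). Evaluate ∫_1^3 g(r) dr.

-242/5 + 243*log(3)

Integrate by parts once (u = ln r, dv = 5*r**4 dr).
An antiderivative is F(r) = r**5*(5*log(r) - 1)/5.
Then F(3) - F(1) = (-243/5 + 243*log(3)) - (-1/5) = -242/5 + 243*log(3).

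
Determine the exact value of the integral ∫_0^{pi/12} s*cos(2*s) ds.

Integrate by parts once (u = s, dv = cos(2*s) ds).
An antiderivative is F(s) = s*sin(2*s)/2 + cos(2*s)/4.
Then F(pi/12) - F(0) = (pi/48 + sqrt(3)/8) - (1/4) = -1/4 + pi/48 + sqrt(3)/8.

-1/4 + pi/48 + sqrt(3)/8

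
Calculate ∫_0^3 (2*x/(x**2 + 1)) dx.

Let u = x**2 + 1, so du = 2*x dx. When x = 0, u = 1; when x = 3, u = 10.
The integral becomes ∫ 1/u du from 1 to 10, with antiderivative log(u).
Back in x: F(x) = log(x**2 + 1).
Then F(3) - F(0) = (log(10)) - (0) = log(10).

log(10)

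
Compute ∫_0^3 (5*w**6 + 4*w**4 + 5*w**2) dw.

63054/35

By the power rule, an antiderivative is F(w) = 5*w**7/7 + 4*w**5/5 + 5*w**3/3.
Then F(3) - F(0) = (63054/35) - (0) = 63054/35.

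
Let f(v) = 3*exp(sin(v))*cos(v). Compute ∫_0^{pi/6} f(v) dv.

-3 + 3*exp(1/2)

Let u = sin(v), so du = cos(v) dv. When v = 0, u = 0; when v = pi/6, u = 1/2.
The integral becomes 3·∫ exp(u) du from 0 to 1/2, with antiderivative 3*exp(u).
Back in v: F(v) = 3*exp(sin(v)).
Then F(pi/6) - F(0) = (3*exp(1/2)) - (3) = -3 + 3*exp(1/2).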